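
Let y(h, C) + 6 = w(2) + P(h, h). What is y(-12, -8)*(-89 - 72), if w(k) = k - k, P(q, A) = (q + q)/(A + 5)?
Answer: 414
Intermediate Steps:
P(q, A) = 2*q/(5 + A) (P(q, A) = (2*q)/(5 + A) = 2*q/(5 + A))
w(k) = 0
y(h, C) = -6 + 2*h/(5 + h) (y(h, C) = -6 + (0 + 2*h/(5 + h)) = -6 + 2*h/(5 + h))
y(-12, -8)*(-89 - 72) = (2*(-15 - 2*(-12))/(5 - 12))*(-89 - 72) = (2*(-15 + 24)/(-7))*(-161) = (2*(-1/7)*9)*(-161) = -18/7*(-161) = 414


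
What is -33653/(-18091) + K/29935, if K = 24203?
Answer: 1445259028/541554085 ≈ 2.6687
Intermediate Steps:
-33653/(-18091) + K/29935 = -33653/(-18091) + 24203/29935 = -33653*(-1/18091) + 24203*(1/29935) = 33653/18091 + 24203/29935 = 1445259028/541554085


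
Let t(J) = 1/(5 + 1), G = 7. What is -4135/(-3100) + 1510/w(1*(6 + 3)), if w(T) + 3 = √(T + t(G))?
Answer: 16852427/620 + 1510*√330 ≈ 54612.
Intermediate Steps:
t(J) = ⅙ (t(J) = 1/6 = ⅙)
w(T) = -3 + √(⅙ + T) (w(T) = -3 + √(T + ⅙) = -3 + √(⅙ + T))
-4135/(-3100) + 1510/w(1*(6 + 3)) = -4135/(-3100) + 1510/(-3 + √(6 + 36*(1*(6 + 3)))/6) = -4135*(-1/3100) + 1510/(-3 + √(6 + 36*(1*9))/6) = 827/620 + 1510/(-3 + √(6 + 36*9)/6) = 827/620 + 1510/(-3 + √(6 + 324)/6) = 827/620 + 1510/(-3 + √330/6)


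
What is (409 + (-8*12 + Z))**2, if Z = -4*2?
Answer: 93025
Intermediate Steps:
Z = -8
(409 + (-8*12 + Z))**2 = (409 + (-8*12 - 8))**2 = (409 + (-96 - 8))**2 = (409 - 104)**2 = 305**2 = 93025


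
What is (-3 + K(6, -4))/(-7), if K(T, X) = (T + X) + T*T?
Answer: -5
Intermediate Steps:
K(T, X) = T + X + T² (K(T, X) = (T + X) + T² = T + X + T²)
(-3 + K(6, -4))/(-7) = (-3 + (6 - 4 + 6²))/(-7) = (-3 + (6 - 4 + 36))*(-⅐) = (-3 + 38)*(-⅐) = 35*(-⅐) = -5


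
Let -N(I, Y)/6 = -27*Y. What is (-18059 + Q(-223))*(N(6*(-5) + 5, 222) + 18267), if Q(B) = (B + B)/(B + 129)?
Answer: -46017715050/47 ≈ -9.7910e+8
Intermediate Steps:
N(I, Y) = 162*Y (N(I, Y) = -(-162)*Y = 162*Y)
Q(B) = 2*B/(129 + B) (Q(B) = (2*B)/(129 + B) = 2*B/(129 + B))
(-18059 + Q(-223))*(N(6*(-5) + 5, 222) + 18267) = (-18059 + 2*(-223)/(129 - 223))*(162*222 + 18267) = (-18059 + 2*(-223)/(-94))*(35964 + 18267) = (-18059 + 2*(-223)*(-1/94))*54231 = (-18059 + 223/47)*54231 = -848550/47*54231 = -46017715050/47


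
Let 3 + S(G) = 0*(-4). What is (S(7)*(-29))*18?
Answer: 1566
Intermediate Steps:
S(G) = -3 (S(G) = -3 + 0*(-4) = -3 + 0 = -3)
(S(7)*(-29))*18 = -3*(-29)*18 = 87*18 = 1566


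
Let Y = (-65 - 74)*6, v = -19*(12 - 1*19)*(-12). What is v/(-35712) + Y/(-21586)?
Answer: 2676461/32119968 ≈ 0.083327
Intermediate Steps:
v = -1596 (v = -19*(12 - 19)*(-12) = -19*(-7)*(-12) = 133*(-12) = -1596)
Y = -834 (Y = -139*6 = -834)
v/(-35712) + Y/(-21586) = -1596/(-35712) - 834/(-21586) = -1596*(-1/35712) - 834*(-1/21586) = 133/2976 + 417/10793 = 2676461/32119968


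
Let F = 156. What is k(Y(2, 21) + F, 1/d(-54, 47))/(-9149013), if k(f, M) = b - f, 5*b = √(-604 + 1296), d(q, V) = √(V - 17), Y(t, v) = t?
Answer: 158/9149013 - 2*√173/45745065 ≈ 1.6695e-5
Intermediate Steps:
d(q, V) = √(-17 + V)
b = 2*√173/5 (b = √(-604 + 1296)/5 = √692/5 = (2*√173)/5 = 2*√173/5 ≈ 5.2612)
k(f, M) = -f + 2*√173/5 (k(f, M) = 2*√173/5 - f = -f + 2*√173/5)
k(Y(2, 21) + F, 1/d(-54, 47))/(-9149013) = (-(2 + 156) + 2*√173/5)/(-9149013) = (-1*158 + 2*√173/5)*(-1/9149013) = (-158 + 2*√173/5)*(-1/9149013) = 158/9149013 - 2*√173/45745065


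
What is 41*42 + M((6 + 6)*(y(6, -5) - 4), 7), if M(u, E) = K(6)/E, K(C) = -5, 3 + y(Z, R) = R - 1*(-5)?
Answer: 12049/7 ≈ 1721.3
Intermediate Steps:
y(Z, R) = 2 + R (y(Z, R) = -3 + (R - 1*(-5)) = -3 + (R + 5) = -3 + (5 + R) = 2 + R)
M(u, E) = -5/E
41*42 + M((6 + 6)*(y(6, -5) - 4), 7) = 41*42 - 5/7 = 1722 - 5*⅐ = 1722 - 5/7 = 12049/7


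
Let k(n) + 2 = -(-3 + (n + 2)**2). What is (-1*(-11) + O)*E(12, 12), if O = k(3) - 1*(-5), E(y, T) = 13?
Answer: -104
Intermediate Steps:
k(n) = 1 - (2 + n)**2 (k(n) = -2 - (-3 + (n + 2)**2) = -2 - (-3 + (2 + n)**2) = -2 + (3 - (2 + n)**2) = 1 - (2 + n)**2)
O = -19 (O = (1 - (2 + 3)**2) - 1*(-5) = (1 - 1*5**2) + 5 = (1 - 1*25) + 5 = (1 - 25) + 5 = -24 + 5 = -19)
(-1*(-11) + O)*E(12, 12) = (-1*(-11) - 19)*13 = (11 - 19)*13 = -8*13 = -104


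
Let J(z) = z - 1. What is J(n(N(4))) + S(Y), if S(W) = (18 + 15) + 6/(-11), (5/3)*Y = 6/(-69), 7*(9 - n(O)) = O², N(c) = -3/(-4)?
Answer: 49741/1232 ≈ 40.374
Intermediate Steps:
N(c) = ¾ (N(c) = -3*(-¼) = ¾)
n(O) = 9 - O²/7
J(z) = -1 + z
Y = -6/115 (Y = 3*(6/(-69))/5 = 3*(6*(-1/69))/5 = (⅗)*(-2/23) = -6/115 ≈ -0.052174)
S(W) = 357/11 (S(W) = 33 + 6*(-1/11) = 33 - 6/11 = 357/11)
J(n(N(4))) + S(Y) = (-1 + (9 - (¾)²/7)) + 357/11 = (-1 + (9 - ⅐*9/16)) + 357/11 = (-1 + (9 - 9/112)) + 357/11 = (-1 + 999/112) + 357/11 = 887/112 + 357/11 = 49741/1232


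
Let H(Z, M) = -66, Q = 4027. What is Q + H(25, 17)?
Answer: 3961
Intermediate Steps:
Q + H(25, 17) = 4027 - 66 = 3961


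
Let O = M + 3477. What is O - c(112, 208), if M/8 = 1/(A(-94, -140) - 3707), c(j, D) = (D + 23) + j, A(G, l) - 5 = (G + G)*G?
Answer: 21890994/6985 ≈ 3134.0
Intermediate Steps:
A(G, l) = 5 + 2*G**2 (A(G, l) = 5 + (G + G)*G = 5 + (2*G)*G = 5 + 2*G**2)
c(j, D) = 23 + D + j (c(j, D) = (23 + D) + j = 23 + D + j)
M = 4/6985 (M = 8/((5 + 2*(-94)**2) - 3707) = 8/((5 + 2*8836) - 3707) = 8/((5 + 17672) - 3707) = 8/(17677 - 3707) = 8/13970 = 8*(1/13970) = 4/6985 ≈ 0.00057266)
O = 24286849/6985 (O = 4/6985 + 3477 = 24286849/6985 ≈ 3477.0)
O - c(112, 208) = 24286849/6985 - (23 + 208 + 112) = 24286849/6985 - 1*343 = 24286849/6985 - 343 = 21890994/6985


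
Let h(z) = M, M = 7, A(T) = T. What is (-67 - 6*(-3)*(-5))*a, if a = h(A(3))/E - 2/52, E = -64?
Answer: 19311/832 ≈ 23.210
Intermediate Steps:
h(z) = 7
a = -123/832 (a = 7/(-64) - 2/52 = 7*(-1/64) - 2*1/52 = -7/64 - 1/26 = -123/832 ≈ -0.14784)
(-67 - 6*(-3)*(-5))*a = (-67 - 6*(-3)*(-5))*(-123/832) = (-67 - 2*(-9)*(-5))*(-123/832) = (-67 + 18*(-5))*(-123/832) = (-67 - 90)*(-123/832) = -157*(-123/832) = 19311/832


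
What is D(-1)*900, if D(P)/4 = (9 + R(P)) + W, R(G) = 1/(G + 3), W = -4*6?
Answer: -52200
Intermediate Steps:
W = -24
R(G) = 1/(3 + G)
D(P) = -60 + 4/(3 + P) (D(P) = 4*((9 + 1/(3 + P)) - 24) = 4*(-15 + 1/(3 + P)) = -60 + 4/(3 + P))
D(-1)*900 = (4*(-44 - 15*(-1))/(3 - 1))*900 = (4*(-44 + 15)/2)*900 = (4*(½)*(-29))*900 = -58*900 = -52200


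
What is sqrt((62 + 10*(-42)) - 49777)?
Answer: I*sqrt(50135) ≈ 223.91*I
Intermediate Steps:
sqrt((62 + 10*(-42)) - 49777) = sqrt((62 - 420) - 49777) = sqrt(-358 - 49777) = sqrt(-50135) = I*sqrt(50135)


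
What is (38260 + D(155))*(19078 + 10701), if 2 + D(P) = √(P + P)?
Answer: 1139284982 + 29779*√310 ≈ 1.1398e+9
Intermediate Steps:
D(P) = -2 + √2*√P (D(P) = -2 + √(P + P) = -2 + √(2*P) = -2 + √2*√P)
(38260 + D(155))*(19078 + 10701) = (38260 + (-2 + √2*√155))*(19078 + 10701) = (38260 + (-2 + √310))*29779 = (38258 + √310)*29779 = 1139284982 + 29779*√310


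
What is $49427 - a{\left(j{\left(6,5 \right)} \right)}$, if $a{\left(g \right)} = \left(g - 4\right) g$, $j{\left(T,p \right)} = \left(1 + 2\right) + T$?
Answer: $49382$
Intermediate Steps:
$j{\left(T,p \right)} = 3 + T$
$a{\left(g \right)} = g \left(-4 + g\right)$ ($a{\left(g \right)} = \left(-4 + g\right) g = g \left(-4 + g\right)$)
$49427 - a{\left(j{\left(6,5 \right)} \right)} = 49427 - \left(3 + 6\right) \left(-4 + \left(3 + 6\right)\right) = 49427 - 9 \left(-4 + 9\right) = 49427 - 9 \cdot 5 = 49427 - 45 = 49382$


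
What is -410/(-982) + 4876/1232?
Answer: 661669/151228 ≈ 4.3753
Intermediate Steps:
-410/(-982) + 4876/1232 = -410*(-1/982) + 4876*(1/1232) = 205/491 + 1219/308 = 661669/151228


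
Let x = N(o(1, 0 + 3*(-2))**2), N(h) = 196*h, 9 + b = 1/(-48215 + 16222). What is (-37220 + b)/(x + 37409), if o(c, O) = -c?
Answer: -397022466/401032255 ≈ -0.99000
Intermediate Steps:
b = -287938/31993 (b = -9 + 1/(-48215 + 16222) = -9 + 1/(-31993) = -9 - 1/31993 = -287938/31993 ≈ -9.0000)
x = 196 (x = 196*(-1*1)**2 = 196*(-1)**2 = 196*1 = 196)
(-37220 + b)/(x + 37409) = (-37220 - 287938/31993)/(196 + 37409) = -1191067398/31993/37605 = -1191067398/31993*1/37605 = -397022466/401032255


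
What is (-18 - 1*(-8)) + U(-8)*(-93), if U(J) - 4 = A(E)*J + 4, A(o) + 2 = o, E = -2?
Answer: -3730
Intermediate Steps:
A(o) = -2 + o
U(J) = 8 - 4*J (U(J) = 4 + ((-2 - 2)*J + 4) = 4 + (-4*J + 4) = 4 + (4 - 4*J) = 8 - 4*J)
(-18 - 1*(-8)) + U(-8)*(-93) = (-18 - 1*(-8)) + (8 - 4*(-8))*(-93) = (-18 + 8) + (8 + 32)*(-93) = -10 + 40*(-93) = -10 - 3720 = -3730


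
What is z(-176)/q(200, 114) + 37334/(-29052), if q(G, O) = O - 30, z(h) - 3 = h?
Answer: -680171/203364 ≈ -3.3446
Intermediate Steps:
z(h) = 3 + h
q(G, O) = -30 + O
z(-176)/q(200, 114) + 37334/(-29052) = (3 - 176)/(-30 + 114) + 37334/(-29052) = -173/84 + 37334*(-1/29052) = -173*1/84 - 18667/14526 = -173/84 - 18667/14526 = -680171/203364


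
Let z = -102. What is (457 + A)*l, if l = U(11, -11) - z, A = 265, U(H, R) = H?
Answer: 81586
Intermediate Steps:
l = 113 (l = 11 - 1*(-102) = 11 + 102 = 113)
(457 + A)*l = (457 + 265)*113 = 722*113 = 81586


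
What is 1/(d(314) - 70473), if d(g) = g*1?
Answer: -1/70159 ≈ -1.4253e-5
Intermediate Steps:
d(g) = g
1/(d(314) - 70473) = 1/(314 - 70473) = 1/(-70159) = -1/70159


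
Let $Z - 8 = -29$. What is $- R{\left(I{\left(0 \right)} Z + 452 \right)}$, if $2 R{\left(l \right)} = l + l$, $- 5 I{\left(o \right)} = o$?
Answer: $-452$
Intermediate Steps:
$Z = -21$ ($Z = 8 - 29 = -21$)
$I{\left(o \right)} = - \frac{o}{5}$
$R{\left(l \right)} = l$ ($R{\left(l \right)} = \frac{l + l}{2} = \frac{2 l}{2} = l$)
$- R{\left(I{\left(0 \right)} Z + 452 \right)} = - (\left(- \frac{1}{5}\right) 0 \left(-21\right) + 452) = - (0 \left(-21\right) + 452) = - (0 + 452) = \left(-1\right) 452 = -452$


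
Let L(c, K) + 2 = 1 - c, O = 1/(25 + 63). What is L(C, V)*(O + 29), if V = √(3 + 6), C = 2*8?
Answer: -43401/88 ≈ -493.19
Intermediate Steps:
C = 16
V = 3 (V = √9 = 3)
O = 1/88 ≈ 0.011364
L(c, K) = -1 - c (L(c, K) = -2 + (1 - c) = -1 - c)
L(C, V)*(O + 29) = (-1 - 1*16)*(1/88 + 29) = (-1 - 16)*(2553/88) = -17*2553/88 = -43401/88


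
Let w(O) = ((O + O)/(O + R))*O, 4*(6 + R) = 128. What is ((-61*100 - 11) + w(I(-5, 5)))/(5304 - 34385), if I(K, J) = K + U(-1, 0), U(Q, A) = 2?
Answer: 140535/668863 ≈ 0.21011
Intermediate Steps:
R = 26 (R = -6 + (1/4)*128 = -6 + 32 = 26)
I(K, J) = 2 + K (I(K, J) = K + 2 = 2 + K)
w(O) = 2*O**2/(26 + O) (w(O) = ((O + O)/(O + 26))*O = ((2*O)/(26 + O))*O = (2*O/(26 + O))*O = 2*O**2/(26 + O))
((-61*100 - 11) + w(I(-5, 5)))/(5304 - 34385) = ((-61*100 - 11) + 2*(2 - 5)**2/(26 + (2 - 5)))/(5304 - 34385) = ((-6100 - 11) + 2*(-3)**2/(26 - 3))/(-29081) = (-6111 + 2*9/23)*(-1/29081) = (-6111 + 2*9*(1/23))*(-1/29081) = (-6111 + 18/23)*(-1/29081) = -140535/23*(-1/29081) = 140535/668863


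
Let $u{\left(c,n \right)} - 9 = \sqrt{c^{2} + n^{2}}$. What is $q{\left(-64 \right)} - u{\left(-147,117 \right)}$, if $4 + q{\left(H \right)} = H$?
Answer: $-77 - 3 \sqrt{3922} \approx -264.88$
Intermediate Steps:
$u{\left(c,n \right)} = 9 + \sqrt{c^{2} + n^{2}}$
$q{\left(H \right)} = -4 + H$
$q{\left(-64 \right)} - u{\left(-147,117 \right)} = \left(-4 - 64\right) - \left(9 + \sqrt{\left(-147\right)^{2} + 117^{2}}\right) = -68 - \left(9 + \sqrt{21609 + 13689}\right) = -68 - \left(9 + \sqrt{35298}\right) = -68 - \left(9 + 3 \sqrt{3922}\right) = -77 - 3 \sqrt{3922}$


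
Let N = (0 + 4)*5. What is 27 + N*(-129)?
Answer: -2553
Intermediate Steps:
N = 20 (N = 4*5 = 20)
27 + N*(-129) = 27 + 20*(-129) = 27 - 2580 = -2553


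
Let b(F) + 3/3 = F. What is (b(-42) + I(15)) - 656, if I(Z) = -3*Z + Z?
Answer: -729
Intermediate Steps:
b(F) = -1 + F
I(Z) = -2*Z
(b(-42) + I(15)) - 656 = ((-1 - 42) - 2*15) - 656 = (-43 - 30) - 656 = -73 - 656 = -729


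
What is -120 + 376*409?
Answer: 153664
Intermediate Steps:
-120 + 376*409 = -120 + 153784 = 153664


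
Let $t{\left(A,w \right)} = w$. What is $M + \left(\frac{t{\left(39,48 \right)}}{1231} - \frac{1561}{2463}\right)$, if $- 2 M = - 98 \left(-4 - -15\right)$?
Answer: $\frac{1632419300}{3031953} \approx 538.41$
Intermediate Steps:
$M = 539$ ($M = - \frac{\left(-98\right) \left(-4 - -15\right)}{2} = - \frac{\left(-98\right) \left(-4 + 15\right)}{2} = - \frac{\left(-98\right) 11}{2} = \left(- \frac{1}{2}\right) \left(-1078\right) = 539$)
$M + \left(\frac{t{\left(39,48 \right)}}{1231} - \frac{1561}{2463}\right) = 539 + \left(\frac{48}{1231} - \frac{1561}{2463}\right) = 539 - \frac{1803367}{3031953} = \frac{1632419300}{3031953}$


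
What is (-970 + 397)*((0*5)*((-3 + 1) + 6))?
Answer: 0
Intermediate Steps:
(-970 + 397)*((0*5)*((-3 + 1) + 6)) = -0*(-2 + 6) = -0*4 = -573*0 = 0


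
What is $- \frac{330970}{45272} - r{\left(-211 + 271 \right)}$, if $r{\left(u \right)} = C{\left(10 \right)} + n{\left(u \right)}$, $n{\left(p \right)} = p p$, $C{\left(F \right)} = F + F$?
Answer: $- \frac{82107805}{22636} \approx -3627.3$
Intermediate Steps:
$C{\left(F \right)} = 2 F$
$n{\left(p \right)} = p^{2}$
$r{\left(u \right)} = 20 + u^{2}$ ($r{\left(u \right)} = 2 \cdot 10 + u^{2} = 20 + u^{2}$)
$- \frac{330970}{45272} - r{\left(-211 + 271 \right)} = - \frac{330970}{45272} - \left(20 + \left(-211 + 271\right)^{2}\right) = \left(-330970\right) \frac{1}{45272} - \left(20 + 60^{2}\right) = - \frac{165485}{22636} - \left(20 + 3600\right) = - \frac{165485}{22636} - 3620 = - \frac{82107805}{22636}$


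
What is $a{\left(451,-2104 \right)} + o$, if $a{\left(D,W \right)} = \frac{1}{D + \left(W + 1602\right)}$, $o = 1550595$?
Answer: $\frac{79080344}{51} \approx 1.5506 \cdot 10^{6}$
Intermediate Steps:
$a{\left(D,W \right)} = \frac{1}{1602 + D + W}$ ($a{\left(D,W \right)} = \frac{1}{D + \left(1602 + W\right)} = \frac{1}{1602 + D + W}$)
$a{\left(451,-2104 \right)} + o = \frac{1}{1602 + 451 - 2104} + 1550595 = \frac{1}{-51} + 1550595 = - \frac{1}{51} + 1550595 = \frac{79080344}{51}$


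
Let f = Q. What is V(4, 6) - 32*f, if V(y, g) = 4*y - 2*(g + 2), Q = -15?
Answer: 480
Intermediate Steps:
V(y, g) = -4 - 2*g + 4*y (V(y, g) = 4*y - 2*(2 + g) = 4*y + (-4 - 2*g) = -4 - 2*g + 4*y)
f = -15
V(4, 6) - 32*f = (-4 - 2*6 + 4*4) - 32*(-15) = (-4 - 12 + 16) + 480 = 0 + 480 = 480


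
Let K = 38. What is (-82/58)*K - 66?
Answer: -3472/29 ≈ -119.72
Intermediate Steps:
(-82/58)*K - 66 = -82/58*38 - 66 = -82*1/58*38 - 66 = -41/29*38 - 66 = -1558/29 - 66 = -3472/29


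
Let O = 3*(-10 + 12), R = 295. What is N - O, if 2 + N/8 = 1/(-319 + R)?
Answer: -67/3 ≈ -22.333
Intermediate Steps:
N = -49/3 (N = -16 + 8/(-319 + 295) = -16 + 8/(-24) = -16 + 8*(-1/24) = -16 - ⅓ = -49/3 ≈ -16.333)
O = 6 (O = 3*2 = 6)
N - O = -49/3 - 1*6 = -49/3 - 6 = -67/3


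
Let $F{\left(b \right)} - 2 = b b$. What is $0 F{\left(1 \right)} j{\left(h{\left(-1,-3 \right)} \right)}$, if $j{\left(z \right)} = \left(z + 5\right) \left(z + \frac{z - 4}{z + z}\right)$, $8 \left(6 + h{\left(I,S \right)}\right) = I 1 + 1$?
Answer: $0$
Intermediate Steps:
$h{\left(I,S \right)} = - \frac{47}{8} + \frac{I}{8}$ ($h{\left(I,S \right)} = -6 + \frac{I 1 + 1}{8} = -6 + \frac{I + 1}{8} = -6 + \frac{1 + I}{8} = -6 + \left(\frac{1}{8} + \frac{I}{8}\right) = - \frac{47}{8} + \frac{I}{8}$)
$F{\left(b \right)} = 2 + b^{2}$ ($F{\left(b \right)} = 2 + b b = 2 + b^{2}$)
$j{\left(z \right)} = \left(5 + z\right) \left(z + \frac{-4 + z}{2 z}\right)$
$0 F{\left(1 \right)} j{\left(h{\left(-1,-3 \right)} \right)} = 0 \left(2 + 1^{2}\right) \left(\frac{1}{2} + \left(- \frac{47}{8} + \frac{1}{8} \left(-1\right)\right)^{2} - \frac{10}{- \frac{47}{8} + \frac{1}{8} \left(-1\right)} + \frac{11 \left(- \frac{47}{8} + \frac{1}{8} \left(-1\right)\right)}{2}\right) = 0 \left(2 + 1\right) \left(\frac{1}{2} + \left(- \frac{47}{8} - \frac{1}{8}\right)^{2} - \frac{10}{- \frac{47}{8} - \frac{1}{8}} + \frac{11 \left(- \frac{47}{8} - \frac{1}{8}\right)}{2}\right) = 0 \cdot 3 \left(\frac{1}{2} + \left(-6\right)^{2} - \frac{10}{-6} + \frac{11}{2} \left(-6\right)\right) = 0 \left(\frac{1}{2} + 36 - - \frac{5}{3} - 33\right) = 0 \left(\frac{1}{2} + 36 + \frac{5}{3} - 33\right) = 0 \cdot \frac{31}{6} = 0$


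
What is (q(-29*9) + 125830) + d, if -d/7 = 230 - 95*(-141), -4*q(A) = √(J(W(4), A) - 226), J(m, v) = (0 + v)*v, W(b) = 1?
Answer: 30455 - √67895/4 ≈ 30390.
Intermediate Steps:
J(m, v) = v² (J(m, v) = v*v = v²)
q(A) = -√(-226 + A²)/4 (q(A) = -√(A² - 226)/4 = -√(-226 + A²)/4)
d = -95375 (d = -7*(230 - 95*(-141)) = -7*(230 + 13395) = -7*13625 = -95375)
(q(-29*9) + 125830) + d = (-√(-226 + (-29*9)²)/4 + 125830) - 95375 = (-√(-226 + (-261)²)/4 + 125830) - 95375 = (-√(-226 + 68121)/4 + 125830) - 95375 = (-√67895/4 + 125830) - 95375 = (125830 - √67895/4) - 95375 = 30455 - √67895/4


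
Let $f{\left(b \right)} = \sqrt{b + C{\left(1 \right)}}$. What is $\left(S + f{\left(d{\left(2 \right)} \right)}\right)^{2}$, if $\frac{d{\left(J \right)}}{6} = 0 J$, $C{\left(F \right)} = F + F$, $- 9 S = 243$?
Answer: $\left(27 - \sqrt{2}\right)^{2} \approx 654.63$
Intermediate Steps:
$S = -27$ ($S = \left(- \frac{1}{9}\right) 243 = -27$)
$C{\left(F \right)} = 2 F$
$d{\left(J \right)} = 0$ ($d{\left(J \right)} = 6 \cdot 0 J = 6 \cdot 0 = 0$)
$f{\left(b \right)} = \sqrt{2 + b}$ ($f{\left(b \right)} = \sqrt{b + 2 \cdot 1} = \sqrt{b + 2} = \sqrt{2 + b}$)
$\left(S + f{\left(d{\left(2 \right)} \right)}\right)^{2} = \left(-27 + \sqrt{2 + 0}\right)^{2} = \left(-27 + \sqrt{2}\right)^{2}$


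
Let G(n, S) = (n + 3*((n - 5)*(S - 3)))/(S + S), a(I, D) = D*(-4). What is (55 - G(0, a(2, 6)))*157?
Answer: 159355/16 ≈ 9959.7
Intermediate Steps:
a(I, D) = -4*D
G(n, S) = (n + 3*(-5 + n)*(-3 + S))/(2*S) (G(n, S) = (n + 3*((-5 + n)*(-3 + S)))/((2*S)) = (n + 3*(-5 + n)*(-3 + S))*(1/(2*S)) = (n + 3*(-5 + n)*(-3 + S))/(2*S))
(55 - G(0, a(2, 6)))*157 = (55 - (45 - 8*0 + 3*(-4*6)*(-5 + 0))/(2*((-4*6))))*157 = (55 - (45 + 0 + 3*(-24)*(-5))/(2*(-24)))*157 = (55 - (-1)*(45 + 0 + 360)/(2*24))*157 = (55 - (-1)*405/(2*24))*157 = (55 - 1*(-135/16))*157 = (55 + 135/16)*157 = (1015/16)*157 = 159355/16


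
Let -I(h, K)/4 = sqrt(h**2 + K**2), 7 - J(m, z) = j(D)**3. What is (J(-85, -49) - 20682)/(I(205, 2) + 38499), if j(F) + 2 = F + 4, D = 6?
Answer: -815678313/1481500537 - 84748*sqrt(42029)/1481500537 ≈ -0.56230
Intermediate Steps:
j(F) = 2 + F (j(F) = -2 + (F + 4) = -2 + (4 + F) = 2 + F)
J(m, z) = -505 (J(m, z) = 7 - (2 + 6)**3 = 7 - 1*8**3 = 7 - 1*512 = 7 - 512 = -505)
I(h, K) = -4*sqrt(K**2 + h**2) (I(h, K) = -4*sqrt(h**2 + K**2) = -4*sqrt(K**2 + h**2))
(J(-85, -49) - 20682)/(I(205, 2) + 38499) = (-505 - 20682)/(-4*sqrt(2**2 + 205**2) + 38499) = -21187/(-4*sqrt(4 + 42025) + 38499) = -21187/(-4*sqrt(42029) + 38499) = -21187/(38499 - 4*sqrt(42029))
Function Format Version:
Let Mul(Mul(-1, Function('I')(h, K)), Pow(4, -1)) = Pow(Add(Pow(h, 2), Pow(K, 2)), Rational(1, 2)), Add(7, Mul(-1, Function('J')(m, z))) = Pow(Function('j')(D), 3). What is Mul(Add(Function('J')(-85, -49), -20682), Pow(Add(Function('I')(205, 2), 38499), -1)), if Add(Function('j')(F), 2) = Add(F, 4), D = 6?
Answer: Add(Rational(-815678313, 1481500537), Mul(Rational(-84748, 1481500537), Pow(42029, Rational(1, 2)))) ≈ -0.56230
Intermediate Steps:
Function('j')(F) = Add(2, F) (Function('j')(F) = Add(-2, Add(F, 4)) = Add(-2, Add(4, F)) = Add(2, F))
Function('J')(m, z) = -505 (Function('J')(m, z) = Add(7, Mul(-1, Pow(Add(2, 6), 3))) = Add(7, Mul(-1, Pow(8, 3))) = Add(7, Mul(-1, 512)) = Add(7, -512) = -505)
Function('I')(h, K) = Mul(-4, Pow(Add(Pow(K, 2), Pow(h, 2)), Rational(1, 2))) (Function('I')(h, K) = Mul(-4, Pow(Add(Pow(h, 2), Pow(K, 2)), Rational(1, 2))) = Mul(-4, Pow(Add(Pow(K, 2), Pow(h, 2)), Rational(1, 2))))
Mul(Add(Function('J')(-85, -49), -20682), Pow(Add(Function('I')(205, 2), 38499), -1)) = Mul(Add(-505, -20682), Pow(Add(Mul(-4, Pow(Add(Pow(2, 2), Pow(205, 2)), Rational(1, 2))), 38499), -1)) = Mul(-21187, Pow(Add(Mul(-4, Pow(Add(4, 42025), Rational(1, 2))), 38499), -1)) = Mul(-21187, Pow(Add(Mul(-4, Pow(42029, Rational(1, 2))), 38499), -1)) = Mul(-21187, Pow(Add(38499, Mul(-4, Pow(42029, Rational(1, 2)))), -1))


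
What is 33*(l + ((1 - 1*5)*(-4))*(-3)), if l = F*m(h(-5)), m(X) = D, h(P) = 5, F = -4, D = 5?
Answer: -2244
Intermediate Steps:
m(X) = 5
l = -20 (l = -4*5 = -20)
33*(l + ((1 - 1*5)*(-4))*(-3)) = 33*(-20 + ((1 - 1*5)*(-4))*(-3)) = 33*(-20 + ((1 - 5)*(-4))*(-3)) = 33*(-20 - 4*(-4)*(-3)) = 33*(-20 + 16*(-3)) = 33*(-20 - 48) = 33*(-68) = -2244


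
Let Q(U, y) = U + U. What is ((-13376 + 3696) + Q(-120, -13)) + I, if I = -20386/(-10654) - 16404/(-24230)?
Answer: -640035941351/64536605 ≈ -9917.4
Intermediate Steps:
Q(U, y) = 2*U
I = 167180249/64536605 (I = -20386*(-1/10654) - 16404*(-1/24230) = 10193/5327 + 8202/12115 = 167180249/64536605 ≈ 2.5905)
((-13376 + 3696) + Q(-120, -13)) + I = ((-13376 + 3696) + 2*(-120)) + 167180249/64536605 = (-9680 - 240) + 167180249/64536605 = -9920 + 167180249/64536605 = -640035941351/64536605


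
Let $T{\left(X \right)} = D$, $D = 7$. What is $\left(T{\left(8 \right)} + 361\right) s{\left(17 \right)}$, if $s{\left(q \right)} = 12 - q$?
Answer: $-1840$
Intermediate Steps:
$T{\left(X \right)} = 7$
$\left(T{\left(8 \right)} + 361\right) s{\left(17 \right)} = \left(7 + 361\right) \left(12 - 17\right) = 368 \left(12 - 17\right) = 368 \left(-5\right) = -1840$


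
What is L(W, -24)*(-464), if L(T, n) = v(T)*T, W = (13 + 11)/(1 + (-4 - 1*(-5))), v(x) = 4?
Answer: -22272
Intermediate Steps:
W = 12 (W = 24/(1 + (-4 + 5)) = 24/(1 + 1) = 24/2 = 24*(½) = 12)
L(T, n) = 4*T
L(W, -24)*(-464) = (4*12)*(-464) = 48*(-464) = -22272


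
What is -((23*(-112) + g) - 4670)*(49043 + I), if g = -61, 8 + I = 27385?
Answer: 558400940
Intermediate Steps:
I = 27377 (I = -8 + 27385 = 27377)
-((23*(-112) + g) - 4670)*(49043 + I) = -((23*(-112) - 61) - 4670)*(49043 + 27377) = -((-2576 - 61) - 4670)*76420 = -(-2637 - 4670)*76420 = -(-7307)*76420 = -1*(-558400940) = 558400940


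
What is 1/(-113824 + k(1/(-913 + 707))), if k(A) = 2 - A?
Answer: -206/23447331 ≈ -8.7856e-6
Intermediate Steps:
1/(-113824 + k(1/(-913 + 707))) = 1/(-113824 + (2 - 1/(-913 + 707))) = 1/(-113824 + (2 - 1/(-206))) = 1/(-113824 + (2 - 1*(-1/206))) = 1/(-113824 + (2 + 1/206)) = 1/(-113824 + 413/206) = 1/(-23447331/206) = -206/23447331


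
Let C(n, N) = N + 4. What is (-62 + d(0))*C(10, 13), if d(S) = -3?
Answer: -1105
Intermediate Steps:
C(n, N) = 4 + N
(-62 + d(0))*C(10, 13) = (-62 - 3)*(4 + 13) = -65*17 = -1105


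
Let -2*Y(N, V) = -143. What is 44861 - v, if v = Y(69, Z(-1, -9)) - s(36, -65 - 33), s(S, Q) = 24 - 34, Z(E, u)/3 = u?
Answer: 89559/2 ≈ 44780.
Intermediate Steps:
Z(E, u) = 3*u
s(S, Q) = -10
Y(N, V) = 143/2 (Y(N, V) = -½*(-143) = 143/2)
v = 163/2 (v = 143/2 - 1*(-10) = 143/2 + 10 = 163/2 ≈ 81.500)
44861 - v = 44861 - 1*163/2 = 44861 - 163/2 = 89559/2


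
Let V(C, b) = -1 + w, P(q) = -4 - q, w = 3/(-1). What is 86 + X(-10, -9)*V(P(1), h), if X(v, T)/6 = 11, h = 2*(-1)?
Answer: -178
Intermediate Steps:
w = -3 (w = 3*(-1) = -3)
h = -2
X(v, T) = 66 (X(v, T) = 6*11 = 66)
V(C, b) = -4 (V(C, b) = -1 - 3 = -4)
86 + X(-10, -9)*V(P(1), h) = 86 + 66*(-4) = 86 - 264 = -178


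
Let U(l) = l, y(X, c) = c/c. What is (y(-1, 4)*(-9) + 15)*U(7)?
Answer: 42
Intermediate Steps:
y(X, c) = 1
(y(-1, 4)*(-9) + 15)*U(7) = (1*(-9) + 15)*7 = (-9 + 15)*7 = 6*7 = 42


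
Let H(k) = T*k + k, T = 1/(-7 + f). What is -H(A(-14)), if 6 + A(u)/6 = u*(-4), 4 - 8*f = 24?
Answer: -5100/19 ≈ -268.42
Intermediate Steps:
f = -5/2 (f = ½ - ⅛*24 = ½ - 3 = -5/2 ≈ -2.5000)
T = -2/19 (T = 1/(-7 - 5/2) = 1/(-19/2) = -2/19 ≈ -0.10526)
A(u) = -36 - 24*u (A(u) = -36 + 6*(u*(-4)) = -36 + 6*(-4*u) = -36 - 24*u)
H(k) = 17*k/19 (H(k) = -2*k/19 + k = 17*k/19)
-H(A(-14)) = -17*(-36 - 24*(-14))/19 = -17*(-36 + 336)/19 = -17*300/19 = -1*5100/19 = -5100/19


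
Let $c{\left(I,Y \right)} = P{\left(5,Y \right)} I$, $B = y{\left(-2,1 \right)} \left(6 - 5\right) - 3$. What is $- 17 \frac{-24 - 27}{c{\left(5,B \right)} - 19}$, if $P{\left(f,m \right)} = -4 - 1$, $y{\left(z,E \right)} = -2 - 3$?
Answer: $- \frac{867}{44} \approx -19.705$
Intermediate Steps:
$y{\left(z,E \right)} = -5$ ($y{\left(z,E \right)} = -2 - 3 = -5$)
$B = -8$ ($B = - 5 \left(6 - 5\right) - 3 = \left(-5\right) 1 - 3 = -5 - 3 = -8$)
$P{\left(f,m \right)} = -5$ ($P{\left(f,m \right)} = -4 - 1 = -5$)
$c{\left(I,Y \right)} = - 5 I$
$- 17 \frac{-24 - 27}{c{\left(5,B \right)} - 19} = - 17 \frac{-24 - 27}{\left(-5\right) 5 - 19} = - 17 \left(- \frac{51}{-25 - 19}\right) = - 17 \left(- \frac{51}{-44}\right) = - 17 \left(\left(-51\right) \left(- \frac{1}{44}\right)\right) = \left(-17\right) \frac{51}{44} = - \frac{867}{44}$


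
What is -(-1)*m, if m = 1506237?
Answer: 1506237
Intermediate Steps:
-(-1)*m = -(-1)*1506237 = -1*(-1506237) = 1506237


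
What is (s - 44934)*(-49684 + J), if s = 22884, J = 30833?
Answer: 415664550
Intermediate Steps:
(s - 44934)*(-49684 + J) = (22884 - 44934)*(-49684 + 30833) = -22050*(-18851) = 415664550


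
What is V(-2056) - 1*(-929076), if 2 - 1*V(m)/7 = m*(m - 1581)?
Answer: -51414614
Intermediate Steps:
V(m) = 14 - 7*m*(-1581 + m) (V(m) = 14 - 7*m*(m - 1581) = 14 - 7*m*(-1581 + m))
V(-2056) - 1*(-929076) = (14 - 7*(-2056)**2 + 11067*(-2056)) - 1*(-929076) = (14 - 7*4227136 - 22753752) + 929076 = (14 - 29589952 - 22753752) + 929076 = -52343690 + 929076 = -51414614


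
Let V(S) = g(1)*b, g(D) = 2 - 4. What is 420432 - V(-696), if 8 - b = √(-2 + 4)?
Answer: 420448 - 2*√2 ≈ 4.2045e+5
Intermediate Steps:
g(D) = -2
b = 8 - √2 (b = 8 - √(-2 + 4) = 8 - √2 ≈ 6.5858)
V(S) = -16 + 2*√2 (V(S) = -2*(8 - √2) = -16 + 2*√2)
420432 - V(-696) = 420432 - (-16 + 2*√2) = 420432 + (16 - 2*√2) = 420448 - 2*√2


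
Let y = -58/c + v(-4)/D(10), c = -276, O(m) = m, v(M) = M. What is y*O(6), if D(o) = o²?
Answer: 587/575 ≈ 1.0209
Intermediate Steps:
y = 587/3450 (y = -58/(-276) - 4/(10²) = -58*(-1/276) - 4/100 = 29/138 - 4*1/100 = 29/138 - 1/25 = 587/3450 ≈ 0.17015)
y*O(6) = (587/3450)*6 = 587/575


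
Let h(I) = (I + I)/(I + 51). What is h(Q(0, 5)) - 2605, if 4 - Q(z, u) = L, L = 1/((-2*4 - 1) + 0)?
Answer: -646003/248 ≈ -2604.9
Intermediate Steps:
L = -⅑ (L = 1/((-8 - 1) + 0) = 1/(-9 + 0) = 1/(-9) = -⅑ ≈ -0.11111)
Q(z, u) = 37/9 (Q(z, u) = 4 - 1*(-⅑) = 4 + ⅑ = 37/9)
h(I) = 2*I/(51 + I) (h(I) = (2*I)/(51 + I) = 2*I/(51 + I))
h(Q(0, 5)) - 2605 = 2*(37/9)/(51 + 37/9) - 2605 = 2*(37/9)/(496/9) - 2605 = 2*(37/9)*(9/496) - 2605 = 37/248 - 2605 = -646003/248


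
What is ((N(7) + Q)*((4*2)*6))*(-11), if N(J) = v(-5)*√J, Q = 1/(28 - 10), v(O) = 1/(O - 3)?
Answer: -88/3 + 66*√7 ≈ 145.29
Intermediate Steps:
v(O) = 1/(-3 + O)
Q = 1/18 ≈ 0.055556
N(J) = -√J/8 (N(J) = √J/(-3 - 5) = √J/(-8) = -√J/8)
((N(7) + Q)*((4*2)*6))*(-11) = ((-√7/8 + 1/18)*((4*2)*6))*(-11) = ((1/18 - √7/8)*(8*6))*(-11) = ((1/18 - √7/8)*48)*(-11) = (8/3 - 6*√7)*(-11) = -88/3 + 66*√7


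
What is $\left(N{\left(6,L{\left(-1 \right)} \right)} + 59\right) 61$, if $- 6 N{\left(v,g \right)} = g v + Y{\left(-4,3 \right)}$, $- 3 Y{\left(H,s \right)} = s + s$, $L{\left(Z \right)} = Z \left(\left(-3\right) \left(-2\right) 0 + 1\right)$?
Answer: $\frac{11041}{3} \approx 3680.3$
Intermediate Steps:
$L{\left(Z \right)} = Z$ ($L{\left(Z \right)} = Z \left(6 \cdot 0 + 1\right) = Z \left(0 + 1\right) = Z 1 = Z$)
$Y{\left(H,s \right)} = - \frac{2 s}{3}$ ($Y{\left(H,s \right)} = - \frac{s + s}{3} = - \frac{2 s}{3}$)
$N{\left(v,g \right)} = \frac{1}{3} - \frac{g v}{6}$ ($N{\left(v,g \right)} = - \frac{g v - 2}{6} = - \frac{-2 + g v}{6} = \frac{1}{3} - \frac{g v}{6}$)
$\left(N{\left(6,L{\left(-1 \right)} \right)} + 59\right) 61 = \left(\left(\frac{1}{3} - \left(- \frac{1}{6}\right) 6\right) + 59\right) 61 = \left(\left(\frac{1}{3} + 1\right) + 59\right) 61 = \left(\frac{4}{3} + 59\right) 61 = \frac{181}{3} \cdot 61 = \frac{11041}{3}$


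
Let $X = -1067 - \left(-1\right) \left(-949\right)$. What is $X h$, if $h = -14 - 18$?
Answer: $64512$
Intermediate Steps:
$X = -2016$ ($X = -1067 - 949 = -2016$)
$h = -32$
$X h = \left(-2016\right) \left(-32\right) = 64512$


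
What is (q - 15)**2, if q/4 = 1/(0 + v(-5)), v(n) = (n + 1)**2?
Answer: 3481/16 ≈ 217.56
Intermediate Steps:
v(n) = (1 + n)**2
q = 1/4 (q = 4/(0 + (1 - 5)**2) = 4/(0 + (-4)**2) = 4/(0 + 16) = 4/16 = 4*(1/16) = 1/4 ≈ 0.25000)
(q - 15)**2 = (1/4 - 15)**2 = (-59/4)**2 = 3481/16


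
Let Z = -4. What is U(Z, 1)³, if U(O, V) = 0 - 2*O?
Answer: 512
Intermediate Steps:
U(O, V) = -2*O
U(Z, 1)³ = (-2*(-4))³ = 8³ = 512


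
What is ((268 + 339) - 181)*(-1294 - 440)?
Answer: -738684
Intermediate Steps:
((268 + 339) - 181)*(-1294 - 440) = (607 - 181)*(-1734) = 426*(-1734) = -738684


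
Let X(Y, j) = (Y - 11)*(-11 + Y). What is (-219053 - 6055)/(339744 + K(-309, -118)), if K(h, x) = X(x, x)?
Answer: -75036/118795 ≈ -0.63164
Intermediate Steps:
X(Y, j) = (-11 + Y)² (X(Y, j) = (-11 + Y)*(-11 + Y) = (-11 + Y)²)
K(h, x) = (-11 + x)²
(-219053 - 6055)/(339744 + K(-309, -118)) = (-219053 - 6055)/(339744 + (-11 - 118)²) = -225108/(339744 + (-129)²) = -225108/(339744 + 16641) = -225108/356385 = -225108*1/356385 = -75036/118795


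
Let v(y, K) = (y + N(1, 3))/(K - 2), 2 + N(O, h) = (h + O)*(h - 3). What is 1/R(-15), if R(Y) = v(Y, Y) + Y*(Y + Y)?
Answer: 1/451 ≈ 0.0022173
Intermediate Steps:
N(O, h) = -2 + (-3 + h)*(O + h) (N(O, h) = -2 + (h + O)*(h - 3) = -2 + (O + h)*(-3 + h) = -2 + (-3 + h)*(O + h))
v(y, K) = (-2 + y)/(-2 + K) (v(y, K) = (y + (-2 + 3**2 - 3*1 - 3*3 + 1*3))/(K - 2) = (y + (-2 + 9 - 3 - 9 + 3))/(-2 + K) = (y - 2)/(-2 + K) = (-2 + y)/(-2 + K))
R(Y) = 1 + 2*Y**2 (R(Y) = (-2 + Y)/(-2 + Y) + Y*(Y + Y) = 1 + Y*(2*Y) = 1 + 2*Y**2)
1/R(-15) = 1/(1 + 2*(-15)**2) = 1/(1 + 2*225) = 1/(1 + 450) = 1/451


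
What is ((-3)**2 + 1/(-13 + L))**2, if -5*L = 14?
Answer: 498436/6241 ≈ 79.865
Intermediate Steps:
L = -14/5 (L = -1/5*14 = -14/5 ≈ -2.8000)
((-3)**2 + 1/(-13 + L))**2 = ((-3)**2 + 1/(-13 - 14/5))**2 = (9 + 1/(-79/5))**2 = (9 - 5/79)**2 = (706/79)**2 = 498436/6241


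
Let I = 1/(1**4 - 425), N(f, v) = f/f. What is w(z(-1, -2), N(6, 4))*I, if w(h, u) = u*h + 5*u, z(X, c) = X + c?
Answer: -1/212 ≈ -0.0047170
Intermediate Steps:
N(f, v) = 1
w(h, u) = 5*u + h*u (w(h, u) = h*u + 5*u = 5*u + h*u)
I = -1/424 (I = 1/(1 - 425) = 1/(-424) = -1/424 ≈ -0.0023585)
w(z(-1, -2), N(6, 4))*I = (1*(5 + (-1 - 2)))*(-1/424) = (1*(5 - 3))*(-1/424) = (1*2)*(-1/424) = 2*(-1/424) = -1/212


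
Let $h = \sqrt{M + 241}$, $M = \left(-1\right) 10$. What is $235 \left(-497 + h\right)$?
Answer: $-116795 + 235 \sqrt{231} \approx -1.1322 \cdot 10^{5}$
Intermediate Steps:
$M = -10$
$h = \sqrt{231}$ ($h = \sqrt{-10 + 241} = \sqrt{231} \approx 15.199$)
$235 \left(-497 + h\right) = 235 \left(-497 + \sqrt{231}\right) = -116795 + 235 \sqrt{231}$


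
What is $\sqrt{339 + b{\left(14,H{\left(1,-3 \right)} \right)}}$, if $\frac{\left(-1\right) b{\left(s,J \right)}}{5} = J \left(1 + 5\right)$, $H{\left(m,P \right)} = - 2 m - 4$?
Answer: $\sqrt{519} \approx 22.782$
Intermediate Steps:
$H{\left(m,P \right)} = -4 - 2 m$
$b{\left(s,J \right)} = - 30 J$ ($b{\left(s,J \right)} = - 5 J \left(1 + 5\right) = - 5 J 6 = - 5 \cdot 6 J = - 30 J$)
$\sqrt{339 + b{\left(14,H{\left(1,-3 \right)} \right)}} = \sqrt{339 - 30 \left(-4 - 2\right)} = \sqrt{339 - -180} = \sqrt{339 + 180} = \sqrt{519}$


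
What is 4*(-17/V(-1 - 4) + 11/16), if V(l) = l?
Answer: 327/20 ≈ 16.350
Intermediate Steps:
4*(-17/V(-1 - 4) + 11/16) = 4*(-17/(-1 - 4) + 11/16) = 4*(-17/(-5) + 11*(1/16)) = 4*(-17*(-⅕) + 11/16) = 4*(17/5 + 11/16) = 4*(327/80) = 327/20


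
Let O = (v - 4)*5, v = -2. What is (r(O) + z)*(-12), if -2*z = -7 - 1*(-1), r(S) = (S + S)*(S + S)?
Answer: -43236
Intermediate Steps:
O = -30 (O = (-2 - 4)*5 = -6*5 = -30)
r(S) = 4*S² (r(S) = (2*S)*(2*S) = 4*S²)
z = 3 (z = -(-7 - 1*(-1))/2 = -(-7 + 1)/2 = -½*(-6) = 3)
(r(O) + z)*(-12) = (4*(-30)² + 3)*(-12) = (4*900 + 3)*(-12) = (3600 + 3)*(-12) = 3603*(-12) = -43236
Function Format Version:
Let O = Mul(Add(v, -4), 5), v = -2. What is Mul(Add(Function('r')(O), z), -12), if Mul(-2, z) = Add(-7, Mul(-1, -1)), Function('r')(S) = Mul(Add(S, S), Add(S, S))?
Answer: -43236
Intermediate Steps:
O = -30 (O = Mul(Add(-2, -4), 5) = Mul(-6, 5) = -30)
Function('r')(S) = Mul(4, Pow(S, 2)) (Function('r')(S) = Mul(Mul(2, S), Mul(2, S)) = Mul(4, Pow(S, 2)))
z = 3 (z = Mul(Rational(-1, 2), Add(-7, Mul(-1, -1))) = Mul(Rational(-1, 2), Add(-7, 1)) = Mul(Rational(-1, 2), -6) = 3)
Mul(Add(Function('r')(O), z), -12) = Mul(Add(Mul(4, Pow(-30, 2)), 3), -12) = Mul(Add(Mul(4, 900), 3), -12) = Mul(Add(3600, 3), -12) = Mul(3603, -12) = -43236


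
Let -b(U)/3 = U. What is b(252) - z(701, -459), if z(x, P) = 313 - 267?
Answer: -802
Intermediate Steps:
z(x, P) = 46
b(U) = -3*U
b(252) - z(701, -459) = -3*252 - 1*46 = -756 - 46 = -802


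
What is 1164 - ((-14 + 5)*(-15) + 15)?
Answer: 1014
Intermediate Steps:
1164 - ((-14 + 5)*(-15) + 15) = 1164 - (-9*(-15) + 15) = 1164 - (135 + 15) = 1164 - 1*150 = 1164 - 150 = 1014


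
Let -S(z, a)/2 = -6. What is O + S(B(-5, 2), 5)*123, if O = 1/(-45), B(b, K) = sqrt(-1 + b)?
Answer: 66419/45 ≈ 1476.0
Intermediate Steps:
S(z, a) = 12 (S(z, a) = -2*(-6) = 12)
O = -1/45 ≈ -0.022222
O + S(B(-5, 2), 5)*123 = -1/45 + 12*123 = -1/45 + 1476 = 66419/45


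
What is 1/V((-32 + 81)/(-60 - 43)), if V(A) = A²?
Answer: 10609/2401 ≈ 4.4186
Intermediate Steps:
1/V((-32 + 81)/(-60 - 43)) = 1/(((-32 + 81)/(-60 - 43))²) = 1/((49/(-103))²) = 1/((49*(-1/103))²) = 1/((-49/103)²) = 1/(2401/10609) = 10609/2401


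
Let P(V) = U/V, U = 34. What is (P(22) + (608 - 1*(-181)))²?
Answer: 75620416/121 ≈ 6.2496e+5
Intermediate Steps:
P(V) = 34/V
(P(22) + (608 - 1*(-181)))² = (34/22 + (608 - 1*(-181)))² = (34*(1/22) + (608 + 181))² = (17/11 + 789)² = (8696/11)² = 75620416/121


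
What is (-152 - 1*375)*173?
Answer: -91171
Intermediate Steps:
(-152 - 1*375)*173 = (-152 - 375)*173 = -527*173 = -91171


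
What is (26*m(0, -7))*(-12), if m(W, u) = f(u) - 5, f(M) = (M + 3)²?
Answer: -3432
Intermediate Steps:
f(M) = (3 + M)²
m(W, u) = -5 + (3 + u)² (m(W, u) = (3 + u)² - 5 = -5 + (3 + u)²)
(26*m(0, -7))*(-12) = (26*(-5 + (3 - 7)²))*(-12) = (26*(-5 + (-4)²))*(-12) = (26*(-5 + 16))*(-12) = (26*11)*(-12) = 286*(-12) = -3432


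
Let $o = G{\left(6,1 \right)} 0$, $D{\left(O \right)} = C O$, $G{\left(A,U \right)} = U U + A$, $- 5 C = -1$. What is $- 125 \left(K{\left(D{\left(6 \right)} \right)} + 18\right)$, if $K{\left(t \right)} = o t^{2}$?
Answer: $-2250$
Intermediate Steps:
$C = \frac{1}{5}$ ($C = \left(- \frac{1}{5}\right) \left(-1\right) = \frac{1}{5} \approx 0.2$)
$G{\left(A,U \right)} = A + U^{2}$ ($G{\left(A,U \right)} = U^{2} + A = A + U^{2}$)
$D{\left(O \right)} = \frac{O}{5}$
$o = 0$ ($o = \left(6 + 1^{2}\right) 0 = \left(6 + 1\right) 0 = 7 \cdot 0 = 0$)
$K{\left(t \right)} = 0$ ($K{\left(t \right)} = 0 t^{2} = 0$)
$- 125 \left(K{\left(D{\left(6 \right)} \right)} + 18\right) = - 125 \left(0 + 18\right) = \left(-125\right) 18 = -2250$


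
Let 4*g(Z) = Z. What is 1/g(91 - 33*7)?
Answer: -1/35 ≈ -0.028571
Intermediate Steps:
g(Z) = Z/4
1/g(91 - 33*7) = 1/((91 - 33*7)/4) = 1/((91 - 1*231)/4) = 1/((91 - 231)/4) = 1/((¼)*(-140)) = 1/(-35) = -1/35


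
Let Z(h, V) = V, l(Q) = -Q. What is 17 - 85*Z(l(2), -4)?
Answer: 357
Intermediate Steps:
17 - 85*Z(l(2), -4) = 17 - 85*(-4) = 17 + 340 = 357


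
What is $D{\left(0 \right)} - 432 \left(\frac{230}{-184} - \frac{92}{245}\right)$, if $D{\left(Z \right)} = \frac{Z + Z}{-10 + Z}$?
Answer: $\frac{172044}{245} \approx 702.22$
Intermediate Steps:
$D{\left(Z \right)} = \frac{2 Z}{-10 + Z}$
$D{\left(0 \right)} - 432 \left(\frac{230}{-184} - \frac{92}{245}\right) = 2 \cdot 0 \frac{1}{-10 + 0} - 432 \left(\frac{230}{-184} - \frac{92}{245}\right) = 2 \cdot 0 \frac{1}{-10} - 432 \left(230 \left(- \frac{1}{184}\right) - \frac{92}{245}\right) = 2 \cdot 0 \left(- \frac{1}{10}\right) - 432 \left(- \frac{5}{4} - \frac{92}{245}\right) = 0 - - \frac{172044}{245} = 0 + \frac{172044}{245} = \frac{172044}{245}$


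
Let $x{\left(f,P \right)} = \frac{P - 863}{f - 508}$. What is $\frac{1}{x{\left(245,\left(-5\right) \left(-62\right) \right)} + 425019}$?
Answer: $\frac{263}{111780550} \approx 2.3528 \cdot 10^{-6}$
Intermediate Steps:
$x{\left(f,P \right)} = \frac{-863 + P}{-508 + f}$
$\frac{1}{x{\left(245,\left(-5\right) \left(-62\right) \right)} + 425019} = \frac{1}{\frac{-863 - -310}{-508 + 245} + 425019} = \frac{1}{\frac{-863 + 310}{-263} + 425019} = \frac{1}{\left(- \frac{1}{263}\right) \left(-553\right) + 425019} = \frac{1}{\frac{553}{263} + 425019} = \frac{1}{\frac{111780550}{263}} = \frac{263}{111780550}$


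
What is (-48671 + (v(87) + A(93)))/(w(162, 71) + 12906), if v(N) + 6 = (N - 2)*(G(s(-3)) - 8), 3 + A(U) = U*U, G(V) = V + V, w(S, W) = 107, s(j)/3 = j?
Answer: -42241/13013 ≈ -3.2461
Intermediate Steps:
s(j) = 3*j
G(V) = 2*V
A(U) = -3 + U² (A(U) = -3 + U*U = -3 + U²)
v(N) = 46 - 26*N (v(N) = -6 + (N - 2)*(2*(3*(-3)) - 8) = -6 + (-2 + N)*(2*(-9) - 8) = -6 + (-2 + N)*(-18 - 8) = -6 + (-2 + N)*(-26) = -6 + (52 - 26*N) = 46 - 26*N)
(-48671 + (v(87) + A(93)))/(w(162, 71) + 12906) = (-48671 + ((46 - 26*87) + (-3 + 93²)))/(107 + 12906) = (-48671 + ((46 - 2262) + (-3 + 8649)))/13013 = (-48671 + (-2216 + 8646))*(1/13013) = (-48671 + 6430)*(1/13013) = -42241*1/13013 = -42241/13013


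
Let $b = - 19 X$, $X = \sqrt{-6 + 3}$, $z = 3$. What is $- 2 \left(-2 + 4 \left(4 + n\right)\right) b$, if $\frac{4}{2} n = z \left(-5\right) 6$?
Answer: $- 6308 i \sqrt{3} \approx - 10926.0 i$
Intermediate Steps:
$n = -45$ ($n = \frac{3 \left(-5\right) 6}{2} = \frac{\left(-15\right) 6}{2} = \frac{1}{2} \left(-90\right) = -45$)
$X = i \sqrt{3}$ ($X = \sqrt{-3} = i \sqrt{3} \approx 1.732 i$)
$b = - 19 i \sqrt{3} \approx - 32.909 i$
$- 2 \left(-2 + 4 \left(4 + n\right)\right) b = - 2 \left(-2 + 4 \left(4 - 45\right)\right) \left(- 19 i \sqrt{3}\right) = - 2 \left(-2 + 4 \left(-41\right)\right) \left(- 19 i \sqrt{3}\right) = - 2 \left(-2 - 164\right) \left(- 19 i \sqrt{3}\right) = \left(-2\right) \left(-166\right) \left(- 19 i \sqrt{3}\right) = 332 \left(- 19 i \sqrt{3}\right) = - 6308 i \sqrt{3}$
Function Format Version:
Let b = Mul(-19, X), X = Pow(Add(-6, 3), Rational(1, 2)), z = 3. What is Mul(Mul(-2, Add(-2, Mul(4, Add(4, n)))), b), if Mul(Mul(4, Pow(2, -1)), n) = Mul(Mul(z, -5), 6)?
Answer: Mul(-6308, I, Pow(3, Rational(1, 2))) ≈ Mul(-10926., I)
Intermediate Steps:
n = -45 (n = Mul(Rational(1, 2), Mul(Mul(3, -5), 6)) = Mul(Rational(1, 2), Mul(-15, 6)) = Mul(Rational(1, 2), -90) = -45)
X = Mul(I, Pow(3, Rational(1, 2))) (X = Pow(-3, Rational(1, 2)) = Mul(I, Pow(3, Rational(1, 2))) ≈ Mul(1.7320, I))
b = Mul(-19, I, Pow(3, Rational(1, 2))) (b = Mul(-19, Mul(I, Pow(3, Rational(1, 2)))) = Mul(-19, I, Pow(3, Rational(1, 2))) ≈ Mul(-32.909, I))
Mul(Mul(-2, Add(-2, Mul(4, Add(4, n)))), b) = Mul(Mul(-2, Add(-2, Mul(4, Add(4, -45)))), Mul(-19, I, Pow(3, Rational(1, 2)))) = Mul(Mul(-2, Add(-2, Mul(4, -41))), Mul(-19, I, Pow(3, Rational(1, 2)))) = Mul(Mul(-2, Add(-2, -164)), Mul(-19, I, Pow(3, Rational(1, 2)))) = Mul(Mul(-2, -166), Mul(-19, I, Pow(3, Rational(1, 2)))) = Mul(332, Mul(-19, I, Pow(3, Rational(1, 2)))) = Mul(-6308, I, Pow(3, Rational(1, 2)))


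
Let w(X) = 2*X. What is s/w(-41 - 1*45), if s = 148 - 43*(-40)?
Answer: -467/43 ≈ -10.860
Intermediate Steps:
s = 1868 (s = 148 + 1720 = 1868)
s/w(-41 - 1*45) = 1868/((2*(-41 - 1*45))) = 1868/((2*(-41 - 45))) = 1868/((2*(-86))) = 1868/(-172) = 1868*(-1/172) = -467/43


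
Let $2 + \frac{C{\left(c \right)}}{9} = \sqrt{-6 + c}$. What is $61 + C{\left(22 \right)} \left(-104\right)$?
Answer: $-1811$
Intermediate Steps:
$C{\left(c \right)} = -18 + 9 \sqrt{-6 + c}$
$61 + C{\left(22 \right)} \left(-104\right) = 61 + \left(-18 + 9 \sqrt{-6 + 22}\right) \left(-104\right) = 61 + \left(-18 + 9 \sqrt{16}\right) \left(-104\right) = 61 + \left(-18 + 9 \cdot 4\right) \left(-104\right) = 61 + \left(-18 + 36\right) \left(-104\right) = 61 + 18 \left(-104\right) = 61 - 1872 = -1811$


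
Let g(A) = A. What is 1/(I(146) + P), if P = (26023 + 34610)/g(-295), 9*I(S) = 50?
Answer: -2655/530947 ≈ -0.0050005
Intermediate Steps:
I(S) = 50/9 (I(S) = (1/9)*50 = 50/9)
P = -60633/295 (P = (26023 + 34610)/(-295) = 60633*(-1/295) = -60633/295 ≈ -205.54)
1/(I(146) + P) = 1/(50/9 - 60633/295) = 1/(-530947/2655) = -2655/530947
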